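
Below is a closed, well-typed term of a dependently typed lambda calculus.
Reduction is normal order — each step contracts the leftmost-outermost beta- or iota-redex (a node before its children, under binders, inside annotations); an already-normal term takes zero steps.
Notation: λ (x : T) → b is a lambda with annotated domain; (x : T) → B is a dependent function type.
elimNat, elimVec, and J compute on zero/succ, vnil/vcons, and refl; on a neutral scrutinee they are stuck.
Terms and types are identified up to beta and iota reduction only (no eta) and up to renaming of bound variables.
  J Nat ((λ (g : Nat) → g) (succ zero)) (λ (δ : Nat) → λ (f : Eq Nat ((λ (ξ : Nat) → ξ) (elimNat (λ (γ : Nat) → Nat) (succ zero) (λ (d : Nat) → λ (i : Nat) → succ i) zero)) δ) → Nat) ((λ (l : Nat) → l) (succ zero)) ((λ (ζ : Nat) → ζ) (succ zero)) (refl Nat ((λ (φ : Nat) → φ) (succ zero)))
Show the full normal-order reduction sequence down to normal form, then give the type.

normal-order reduction sequence:
  J Nat ((λ (g : Nat) → g) (succ zero)) (λ (δ : Nat) → λ (f : Eq Nat ((λ (ξ : Nat) → ξ) (elimNat (λ (γ : Nat) → Nat) (succ zero) (λ (d : Nat) → λ (i : Nat) → succ i) zero)) δ) → Nat) ((λ (l : Nat) → l) (succ zero)) ((λ (ζ : Nat) → ζ) (succ zero)) (refl Nat ((λ (φ : Nat) → φ) (succ zero)))
  ~> (λ (g : Nat) → g) (succ zero)
  ~> succ zero
inferred type:
  Nat


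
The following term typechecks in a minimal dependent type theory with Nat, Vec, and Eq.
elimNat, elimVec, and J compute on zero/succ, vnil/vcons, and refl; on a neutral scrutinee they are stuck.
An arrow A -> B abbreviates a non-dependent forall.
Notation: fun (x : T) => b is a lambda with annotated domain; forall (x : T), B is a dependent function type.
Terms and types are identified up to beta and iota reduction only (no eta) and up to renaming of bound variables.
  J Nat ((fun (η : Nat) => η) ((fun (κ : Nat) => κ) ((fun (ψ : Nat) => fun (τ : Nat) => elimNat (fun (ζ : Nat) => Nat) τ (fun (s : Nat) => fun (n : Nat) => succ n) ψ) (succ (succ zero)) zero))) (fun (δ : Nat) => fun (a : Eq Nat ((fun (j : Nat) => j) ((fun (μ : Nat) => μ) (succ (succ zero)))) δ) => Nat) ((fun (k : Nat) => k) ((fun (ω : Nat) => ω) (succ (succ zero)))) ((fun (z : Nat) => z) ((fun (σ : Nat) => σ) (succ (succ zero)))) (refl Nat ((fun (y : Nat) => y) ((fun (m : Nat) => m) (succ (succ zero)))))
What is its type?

inferred type:
  Nat


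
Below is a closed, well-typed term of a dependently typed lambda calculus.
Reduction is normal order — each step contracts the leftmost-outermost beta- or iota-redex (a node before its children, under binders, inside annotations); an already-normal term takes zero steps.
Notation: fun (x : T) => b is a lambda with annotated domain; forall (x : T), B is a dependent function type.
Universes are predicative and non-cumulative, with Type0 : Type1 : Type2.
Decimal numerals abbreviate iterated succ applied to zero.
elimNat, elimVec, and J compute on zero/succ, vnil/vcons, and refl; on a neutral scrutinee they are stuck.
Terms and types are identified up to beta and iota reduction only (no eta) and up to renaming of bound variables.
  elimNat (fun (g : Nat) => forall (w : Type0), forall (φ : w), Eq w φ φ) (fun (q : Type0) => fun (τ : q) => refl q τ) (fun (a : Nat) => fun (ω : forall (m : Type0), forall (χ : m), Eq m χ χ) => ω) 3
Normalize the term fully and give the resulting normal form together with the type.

resulting normal form:
  fun (g : Type0) => fun (w : g) => refl g w
inferred type:
  forall (g : Type0), forall (w : g), Eq g w w


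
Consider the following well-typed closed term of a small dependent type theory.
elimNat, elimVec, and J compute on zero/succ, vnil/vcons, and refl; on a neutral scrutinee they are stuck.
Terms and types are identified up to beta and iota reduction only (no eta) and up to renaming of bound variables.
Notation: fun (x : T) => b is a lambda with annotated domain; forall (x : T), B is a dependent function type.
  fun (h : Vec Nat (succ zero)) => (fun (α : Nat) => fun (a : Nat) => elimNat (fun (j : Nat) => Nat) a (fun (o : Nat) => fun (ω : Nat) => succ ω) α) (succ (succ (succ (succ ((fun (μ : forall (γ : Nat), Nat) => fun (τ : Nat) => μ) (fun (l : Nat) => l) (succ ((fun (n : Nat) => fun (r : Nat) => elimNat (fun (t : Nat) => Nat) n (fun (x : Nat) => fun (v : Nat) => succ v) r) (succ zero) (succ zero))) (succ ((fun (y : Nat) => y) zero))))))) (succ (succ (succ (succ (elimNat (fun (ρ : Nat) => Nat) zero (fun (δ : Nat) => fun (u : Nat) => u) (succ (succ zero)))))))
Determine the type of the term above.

inferred type:
  forall (h : Vec Nat (succ zero)), Nat


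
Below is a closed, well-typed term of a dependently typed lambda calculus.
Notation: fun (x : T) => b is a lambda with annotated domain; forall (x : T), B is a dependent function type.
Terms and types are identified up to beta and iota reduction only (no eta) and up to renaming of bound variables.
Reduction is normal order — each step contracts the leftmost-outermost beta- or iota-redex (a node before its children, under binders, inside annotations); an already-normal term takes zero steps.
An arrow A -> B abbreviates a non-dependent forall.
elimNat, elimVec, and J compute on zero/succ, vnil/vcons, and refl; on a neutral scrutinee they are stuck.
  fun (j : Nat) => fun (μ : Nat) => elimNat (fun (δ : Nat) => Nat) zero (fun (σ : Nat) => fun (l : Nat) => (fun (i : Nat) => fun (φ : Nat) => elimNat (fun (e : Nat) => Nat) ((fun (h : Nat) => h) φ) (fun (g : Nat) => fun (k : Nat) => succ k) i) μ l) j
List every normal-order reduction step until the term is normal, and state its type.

normal-order reduction:
  fun (j : Nat) => fun (μ : Nat) => elimNat (fun (δ : Nat) => Nat) zero (fun (σ : Nat) => fun (l : Nat) => (fun (i : Nat) => fun (φ : Nat) => elimNat (fun (e : Nat) => Nat) ((fun (h : Nat) => h) φ) (fun (g : Nat) => fun (k : Nat) => succ k) i) μ l) j
  ~> fun (j : Nat) => fun (μ : Nat) => elimNat (fun (δ : Nat) => Nat) zero (fun (σ : Nat) => fun (l : Nat) => (fun (i : Nat) => elimNat (fun (φ : Nat) => Nat) ((fun (e : Nat) => e) i) (fun (h : Nat) => fun (g : Nat) => succ g) μ) l) j
  ~> fun (j : Nat) => fun (μ : Nat) => elimNat (fun (δ : Nat) => Nat) zero (fun (σ : Nat) => fun (l : Nat) => elimNat (fun (i : Nat) => Nat) ((fun (φ : Nat) => φ) l) (fun (e : Nat) => fun (h : Nat) => succ h) μ) j
  ~> fun (j : Nat) => fun (μ : Nat) => elimNat (fun (δ : Nat) => Nat) zero (fun (σ : Nat) => fun (l : Nat) => elimNat (fun (i : Nat) => Nat) l (fun (φ : Nat) => fun (e : Nat) => succ e) μ) j
inferred type:
  Nat -> Nat -> Nat


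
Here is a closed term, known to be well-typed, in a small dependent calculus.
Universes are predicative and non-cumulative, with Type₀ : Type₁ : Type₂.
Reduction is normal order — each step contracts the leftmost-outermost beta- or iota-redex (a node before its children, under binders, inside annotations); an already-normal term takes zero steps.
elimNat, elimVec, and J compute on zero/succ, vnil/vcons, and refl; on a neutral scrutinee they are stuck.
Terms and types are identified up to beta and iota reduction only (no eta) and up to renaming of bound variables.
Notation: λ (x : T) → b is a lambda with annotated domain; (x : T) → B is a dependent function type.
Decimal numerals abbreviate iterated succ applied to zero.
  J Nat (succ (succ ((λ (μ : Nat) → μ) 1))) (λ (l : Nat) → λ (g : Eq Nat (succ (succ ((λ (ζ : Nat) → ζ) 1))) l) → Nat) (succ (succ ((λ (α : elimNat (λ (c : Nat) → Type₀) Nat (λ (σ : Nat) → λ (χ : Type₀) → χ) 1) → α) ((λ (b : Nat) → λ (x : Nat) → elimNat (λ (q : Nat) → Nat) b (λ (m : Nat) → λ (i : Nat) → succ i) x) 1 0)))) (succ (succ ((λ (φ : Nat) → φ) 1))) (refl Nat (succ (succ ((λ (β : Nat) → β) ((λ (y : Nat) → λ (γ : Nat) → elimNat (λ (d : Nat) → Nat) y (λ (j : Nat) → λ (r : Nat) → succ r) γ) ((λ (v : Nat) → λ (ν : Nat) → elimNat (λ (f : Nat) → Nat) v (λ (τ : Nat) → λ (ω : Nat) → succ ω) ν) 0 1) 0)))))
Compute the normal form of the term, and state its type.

resulting normal form:
  3
the term's type:
  Nat


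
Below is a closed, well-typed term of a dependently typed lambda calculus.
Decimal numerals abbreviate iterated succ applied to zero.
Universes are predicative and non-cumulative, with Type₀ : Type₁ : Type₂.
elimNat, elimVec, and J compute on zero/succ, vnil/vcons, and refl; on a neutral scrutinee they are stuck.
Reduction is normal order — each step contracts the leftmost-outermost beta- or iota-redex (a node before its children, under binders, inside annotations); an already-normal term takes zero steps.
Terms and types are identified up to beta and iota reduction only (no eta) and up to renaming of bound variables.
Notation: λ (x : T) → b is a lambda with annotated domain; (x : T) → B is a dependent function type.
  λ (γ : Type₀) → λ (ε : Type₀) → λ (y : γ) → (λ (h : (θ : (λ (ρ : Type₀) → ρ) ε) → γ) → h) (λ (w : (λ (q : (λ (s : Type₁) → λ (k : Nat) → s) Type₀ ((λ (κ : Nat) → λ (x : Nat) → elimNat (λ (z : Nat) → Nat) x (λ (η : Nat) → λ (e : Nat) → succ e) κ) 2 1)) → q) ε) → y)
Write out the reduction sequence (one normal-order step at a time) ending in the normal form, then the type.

normal-order reduction sequence:
  λ (γ : Type₀) → λ (ε : Type₀) → λ (y : γ) → (λ (h : (θ : (λ (ρ : Type₀) → ρ) ε) → γ) → h) (λ (w : (λ (q : (λ (s : Type₁) → λ (k : Nat) → s) Type₀ ((λ (κ : Nat) → λ (x : Nat) → elimNat (λ (z : Nat) → Nat) x (λ (η : Nat) → λ (e : Nat) → succ e) κ) 2 1)) → q) ε) → y)
  ~> λ (γ : Type₀) → λ (ε : Type₀) → λ (y : γ) → λ (h : (λ (θ : (λ (ρ : Type₁) → λ (w : Nat) → ρ) Type₀ ((λ (q : Nat) → λ (s : Nat) → elimNat (λ (k : Nat) → Nat) s (λ (κ : Nat) → λ (x : Nat) → succ x) q) 2 1)) → θ) ε) → y
  ~> λ (γ : Type₀) → λ (ε : Type₀) → λ (y : γ) → λ (h : ε) → y
type:
  (γ : Type₀) → (ε : Type₀) → (y : γ) → (h : ε) → γ


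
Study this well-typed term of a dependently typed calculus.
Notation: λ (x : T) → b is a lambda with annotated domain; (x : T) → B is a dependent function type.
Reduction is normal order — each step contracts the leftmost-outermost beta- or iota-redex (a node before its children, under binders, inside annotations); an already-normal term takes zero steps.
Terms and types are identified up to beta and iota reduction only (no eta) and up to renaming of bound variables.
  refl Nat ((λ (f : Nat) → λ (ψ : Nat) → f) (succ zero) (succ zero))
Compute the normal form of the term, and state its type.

resulting normal form:
  refl Nat (succ zero)
the term's type:
  Eq Nat (succ zero) (succ zero)


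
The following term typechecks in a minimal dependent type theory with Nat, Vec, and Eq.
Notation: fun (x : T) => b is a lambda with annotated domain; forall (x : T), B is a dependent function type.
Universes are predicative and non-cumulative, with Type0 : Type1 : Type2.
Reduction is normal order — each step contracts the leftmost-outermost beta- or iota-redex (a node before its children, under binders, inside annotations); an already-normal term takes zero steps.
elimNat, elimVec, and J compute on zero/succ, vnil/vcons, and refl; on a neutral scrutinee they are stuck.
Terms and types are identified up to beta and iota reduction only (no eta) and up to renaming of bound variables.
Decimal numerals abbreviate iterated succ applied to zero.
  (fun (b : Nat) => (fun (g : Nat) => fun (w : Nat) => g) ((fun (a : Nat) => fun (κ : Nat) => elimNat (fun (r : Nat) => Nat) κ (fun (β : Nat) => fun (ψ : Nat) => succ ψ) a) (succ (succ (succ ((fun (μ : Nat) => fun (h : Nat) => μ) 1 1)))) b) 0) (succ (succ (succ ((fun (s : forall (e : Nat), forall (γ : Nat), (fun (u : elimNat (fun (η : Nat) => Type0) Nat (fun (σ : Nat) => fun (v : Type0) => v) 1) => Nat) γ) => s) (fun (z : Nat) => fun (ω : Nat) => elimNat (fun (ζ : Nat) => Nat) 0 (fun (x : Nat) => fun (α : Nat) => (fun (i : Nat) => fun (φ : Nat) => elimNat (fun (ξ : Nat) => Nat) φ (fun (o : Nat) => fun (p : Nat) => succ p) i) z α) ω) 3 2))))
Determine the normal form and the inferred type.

normal form:
  13
the term's type:
  Nat
observation: 54 normal-order steps normalize the term, beginning with a beta-redex.


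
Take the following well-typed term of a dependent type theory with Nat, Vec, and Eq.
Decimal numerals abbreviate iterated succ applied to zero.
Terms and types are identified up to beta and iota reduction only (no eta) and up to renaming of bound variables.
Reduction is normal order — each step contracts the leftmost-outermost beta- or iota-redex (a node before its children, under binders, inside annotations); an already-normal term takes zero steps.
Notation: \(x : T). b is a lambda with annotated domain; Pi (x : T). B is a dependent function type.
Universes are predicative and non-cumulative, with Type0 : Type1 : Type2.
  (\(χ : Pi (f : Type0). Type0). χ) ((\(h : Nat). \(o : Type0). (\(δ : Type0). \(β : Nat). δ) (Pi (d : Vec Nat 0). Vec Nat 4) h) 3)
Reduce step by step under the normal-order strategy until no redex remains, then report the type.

normal-order reduction sequence:
  (\(χ : Pi (f : Type0). Type0). χ) ((\(h : Nat). \(o : Type0). (\(δ : Type0). \(β : Nat). δ) (Pi (d : Vec Nat 0). Vec Nat 4) h) 3)
  ~> (\(χ : Nat). \(f : Type0). (\(h : Type0). \(o : Nat). h) (Pi (δ : Vec Nat 0). Vec Nat 4) χ) 3
  ~> \(χ : Type0). (\(f : Type0). \(h : Nat). f) (Pi (o : Vec Nat 0). Vec Nat 4) 3
  ~> \(χ : Type0). (\(f : Nat). Pi (h : Vec Nat 0). Vec Nat 4) 3
  ~> \(χ : Type0). Pi (f : Vec Nat 0). Vec Nat 4
type:
  Pi (χ : Type0). Type0


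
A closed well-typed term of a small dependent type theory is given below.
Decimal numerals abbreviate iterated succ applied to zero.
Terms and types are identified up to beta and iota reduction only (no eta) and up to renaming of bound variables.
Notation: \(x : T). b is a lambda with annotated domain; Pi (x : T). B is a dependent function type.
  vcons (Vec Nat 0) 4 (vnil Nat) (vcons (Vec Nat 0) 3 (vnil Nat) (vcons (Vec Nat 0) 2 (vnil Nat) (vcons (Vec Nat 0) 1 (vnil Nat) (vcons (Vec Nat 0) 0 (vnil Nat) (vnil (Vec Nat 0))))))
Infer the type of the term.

inferred type:
  Vec (Vec Nat 0) 5


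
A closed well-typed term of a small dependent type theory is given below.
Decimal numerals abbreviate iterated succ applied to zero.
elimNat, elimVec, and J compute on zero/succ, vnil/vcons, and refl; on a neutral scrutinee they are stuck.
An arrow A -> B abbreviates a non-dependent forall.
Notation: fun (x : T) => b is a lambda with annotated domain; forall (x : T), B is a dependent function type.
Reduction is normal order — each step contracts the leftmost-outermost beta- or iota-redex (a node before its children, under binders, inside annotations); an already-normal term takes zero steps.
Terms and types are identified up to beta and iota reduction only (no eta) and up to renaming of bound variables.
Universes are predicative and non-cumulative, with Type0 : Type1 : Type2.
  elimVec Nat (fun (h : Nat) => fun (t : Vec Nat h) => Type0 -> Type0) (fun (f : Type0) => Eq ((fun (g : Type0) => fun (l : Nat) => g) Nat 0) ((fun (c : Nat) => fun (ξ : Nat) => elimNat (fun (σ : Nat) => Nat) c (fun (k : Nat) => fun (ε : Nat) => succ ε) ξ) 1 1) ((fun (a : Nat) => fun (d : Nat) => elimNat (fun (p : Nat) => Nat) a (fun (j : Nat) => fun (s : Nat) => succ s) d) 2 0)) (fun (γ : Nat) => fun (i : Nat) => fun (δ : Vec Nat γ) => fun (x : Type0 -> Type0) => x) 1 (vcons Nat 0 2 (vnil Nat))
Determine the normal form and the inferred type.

reduced normal form:
  fun (h : Type0) => Eq Nat 2 2
type:
  Type0 -> Type0
observation: the leftmost-outermost redex is an elimVec iota-redex, and normalization takes 17 steps.


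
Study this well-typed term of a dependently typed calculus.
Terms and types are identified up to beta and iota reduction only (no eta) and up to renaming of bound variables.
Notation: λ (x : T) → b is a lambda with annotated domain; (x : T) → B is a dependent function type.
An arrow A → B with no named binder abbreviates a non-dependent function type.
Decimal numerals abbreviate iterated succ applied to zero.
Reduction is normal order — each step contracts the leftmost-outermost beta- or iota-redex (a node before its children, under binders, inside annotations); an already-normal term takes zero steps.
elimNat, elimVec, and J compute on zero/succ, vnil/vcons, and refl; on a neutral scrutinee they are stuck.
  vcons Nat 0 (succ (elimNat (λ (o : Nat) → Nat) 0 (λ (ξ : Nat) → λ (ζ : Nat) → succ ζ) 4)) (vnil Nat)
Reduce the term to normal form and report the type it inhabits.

normal form:
  vcons Nat 0 5 (vnil Nat)
type:
  Vec Nat 1
observation: contracting an elimNat iota-redex first, the term normalizes in 13 steps.


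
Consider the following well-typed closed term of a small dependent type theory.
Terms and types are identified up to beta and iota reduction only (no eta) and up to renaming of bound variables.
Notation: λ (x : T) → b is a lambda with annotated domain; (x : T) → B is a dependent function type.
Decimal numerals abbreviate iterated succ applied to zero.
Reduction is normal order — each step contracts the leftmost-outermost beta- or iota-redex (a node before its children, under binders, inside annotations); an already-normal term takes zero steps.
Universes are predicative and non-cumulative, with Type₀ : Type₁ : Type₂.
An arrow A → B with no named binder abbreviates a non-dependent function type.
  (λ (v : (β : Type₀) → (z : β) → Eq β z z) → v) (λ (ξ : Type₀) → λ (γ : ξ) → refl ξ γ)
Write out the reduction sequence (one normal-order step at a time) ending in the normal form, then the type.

normal-order reduction:
  (λ (v : (β : Type₀) → (z : β) → Eq β z z) → v) (λ (ξ : Type₀) → λ (γ : ξ) → refl ξ γ)
  ~> λ (v : Type₀) → λ (β : v) → refl v β
the term's type:
  (v : Type₀) → (β : v) → Eq v β β


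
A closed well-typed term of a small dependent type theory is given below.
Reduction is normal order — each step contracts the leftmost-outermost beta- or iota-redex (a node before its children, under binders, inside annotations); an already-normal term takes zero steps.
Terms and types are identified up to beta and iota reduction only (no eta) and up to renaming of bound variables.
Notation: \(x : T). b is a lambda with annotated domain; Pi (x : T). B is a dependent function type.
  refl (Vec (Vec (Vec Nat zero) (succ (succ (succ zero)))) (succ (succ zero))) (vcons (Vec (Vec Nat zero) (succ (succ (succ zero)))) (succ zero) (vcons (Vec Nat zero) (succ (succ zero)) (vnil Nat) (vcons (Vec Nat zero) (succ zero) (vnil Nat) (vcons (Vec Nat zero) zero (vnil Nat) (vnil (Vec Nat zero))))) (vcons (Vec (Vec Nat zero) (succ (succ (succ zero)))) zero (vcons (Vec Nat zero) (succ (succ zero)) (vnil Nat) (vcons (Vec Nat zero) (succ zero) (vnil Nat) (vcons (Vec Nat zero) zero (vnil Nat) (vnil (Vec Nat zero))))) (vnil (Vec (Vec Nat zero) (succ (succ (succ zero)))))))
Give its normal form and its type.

reduced normal form:
  refl (Vec (Vec (Vec Nat zero) (succ (succ (succ zero)))) (succ (succ zero))) (vcons (Vec (Vec Nat zero) (succ (succ (succ zero)))) (succ zero) (vcons (Vec Nat zero) (succ (succ zero)) (vnil Nat) (vcons (Vec Nat zero) (succ zero) (vnil Nat) (vcons (Vec Nat zero) zero (vnil Nat) (vnil (Vec Nat zero))))) (vcons (Vec (Vec Nat zero) (succ (succ (succ zero)))) zero (vcons (Vec Nat zero) (succ (succ zero)) (vnil Nat) (vcons (Vec Nat zero) (succ zero) (vnil Nat) (vcons (Vec Nat zero) zero (vnil Nat) (vnil (Vec Nat zero))))) (vnil (Vec (Vec Nat zero) (succ (succ (succ zero)))))))
the term's type:
  Eq (Vec (Vec (Vec Nat zero) (succ (succ (succ zero)))) (succ (succ zero))) (vcons (Vec (Vec Nat zero) (succ (succ (succ zero)))) (succ zero) (vcons (Vec Nat zero) (succ (succ zero)) (vnil Nat) (vcons (Vec Nat zero) (succ zero) (vnil Nat) (vcons (Vec Nat zero) zero (vnil Nat) (vnil (Vec Nat zero))))) (vcons (Vec (Vec Nat zero) (succ (succ (succ zero)))) zero (vcons (Vec Nat zero) (succ (succ zero)) (vnil Nat) (vcons (Vec Nat zero) (succ zero) (vnil Nat) (vcons (Vec Nat zero) zero (vnil Nat) (vnil (Vec Nat zero))))) (vnil (Vec (Vec Nat zero) (succ (succ (succ zero))))))) (vcons (Vec (Vec Nat zero) (succ (succ (succ zero)))) (succ zero) (vcons (Vec Nat zero) (succ (succ zero)) (vnil Nat) (vcons (Vec Nat zero) (succ zero) (vnil Nat) (vcons (Vec Nat zero) zero (vnil Nat) (vnil (Vec Nat zero))))) (vcons (Vec (Vec Nat zero) (succ (succ (succ zero)))) zero (vcons (Vec Nat zero) (succ (succ zero)) (vnil Nat) (vcons (Vec Nat zero) (succ zero) (vnil Nat) (vcons (Vec Nat zero) zero (vnil Nat) (vnil (Vec Nat zero))))) (vnil (Vec (Vec Nat zero) (succ (succ (succ zero)))))))
observation: the term is already in normal form.


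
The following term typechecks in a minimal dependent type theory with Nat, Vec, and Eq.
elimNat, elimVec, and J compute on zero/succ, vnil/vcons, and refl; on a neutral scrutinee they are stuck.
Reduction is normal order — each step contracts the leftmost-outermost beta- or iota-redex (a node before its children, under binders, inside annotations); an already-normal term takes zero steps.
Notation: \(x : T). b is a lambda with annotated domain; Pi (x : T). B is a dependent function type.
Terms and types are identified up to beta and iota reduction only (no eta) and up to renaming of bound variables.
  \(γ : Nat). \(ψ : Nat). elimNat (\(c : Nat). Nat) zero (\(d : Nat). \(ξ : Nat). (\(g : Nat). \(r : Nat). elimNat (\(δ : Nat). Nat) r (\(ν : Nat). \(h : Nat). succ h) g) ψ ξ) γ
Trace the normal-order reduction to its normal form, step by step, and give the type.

normal-order reduction:
  \(γ : Nat). \(ψ : Nat). elimNat (\(c : Nat). Nat) zero (\(d : Nat). \(ξ : Nat). (\(g : Nat). \(r : Nat). elimNat (\(δ : Nat). Nat) r (\(ν : Nat). \(h : Nat). succ h) g) ψ ξ) γ
  ~> \(γ : Nat). \(ψ : Nat). elimNat (\(c : Nat). Nat) zero (\(d : Nat). \(ξ : Nat). (\(g : Nat). elimNat (\(r : Nat). Nat) g (\(δ : Nat). \(ν : Nat). succ ν) ψ) ξ) γ
  ~> \(γ : Nat). \(ψ : Nat). elimNat (\(c : Nat). Nat) zero (\(d : Nat). \(ξ : Nat). elimNat (\(g : Nat). Nat) ξ (\(r : Nat). \(δ : Nat). succ δ) ψ) γ
type:
  Pi (γ : Nat). Pi (ψ : Nat). Nat


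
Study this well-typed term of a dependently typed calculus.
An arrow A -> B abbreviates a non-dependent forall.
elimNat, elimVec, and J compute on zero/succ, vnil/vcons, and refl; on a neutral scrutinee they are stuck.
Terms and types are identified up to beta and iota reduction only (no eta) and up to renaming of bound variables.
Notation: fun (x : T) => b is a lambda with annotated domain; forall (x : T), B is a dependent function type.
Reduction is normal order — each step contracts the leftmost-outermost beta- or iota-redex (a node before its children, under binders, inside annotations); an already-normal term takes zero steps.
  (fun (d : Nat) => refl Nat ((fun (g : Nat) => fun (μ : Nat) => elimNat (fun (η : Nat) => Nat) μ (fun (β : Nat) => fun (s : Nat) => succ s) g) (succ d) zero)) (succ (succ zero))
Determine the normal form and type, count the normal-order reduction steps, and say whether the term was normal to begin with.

resulting normal form:
  refl Nat (succ (succ (succ zero)))
the term's type:
  Eq Nat (succ (succ (succ zero))) (succ (succ (succ zero)))
normal-order step count: 13
term was already normal: no
first redex: a beta-redex


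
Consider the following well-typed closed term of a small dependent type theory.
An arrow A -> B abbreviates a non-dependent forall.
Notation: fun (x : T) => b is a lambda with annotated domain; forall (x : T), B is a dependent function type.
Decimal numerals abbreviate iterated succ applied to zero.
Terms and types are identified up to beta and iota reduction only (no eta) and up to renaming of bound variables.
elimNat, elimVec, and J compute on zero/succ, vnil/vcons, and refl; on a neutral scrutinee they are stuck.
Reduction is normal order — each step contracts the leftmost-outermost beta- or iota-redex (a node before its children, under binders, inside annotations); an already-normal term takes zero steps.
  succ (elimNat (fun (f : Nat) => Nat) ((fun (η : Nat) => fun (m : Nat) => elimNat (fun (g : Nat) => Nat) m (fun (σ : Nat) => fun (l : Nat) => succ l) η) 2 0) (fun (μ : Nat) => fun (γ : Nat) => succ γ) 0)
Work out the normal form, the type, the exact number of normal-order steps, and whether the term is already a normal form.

reduced normal form:
  3
inferred type:
  Nat
reduction steps (normal order): 10
term was already normal: no
first redex: an elimNat iota-redex


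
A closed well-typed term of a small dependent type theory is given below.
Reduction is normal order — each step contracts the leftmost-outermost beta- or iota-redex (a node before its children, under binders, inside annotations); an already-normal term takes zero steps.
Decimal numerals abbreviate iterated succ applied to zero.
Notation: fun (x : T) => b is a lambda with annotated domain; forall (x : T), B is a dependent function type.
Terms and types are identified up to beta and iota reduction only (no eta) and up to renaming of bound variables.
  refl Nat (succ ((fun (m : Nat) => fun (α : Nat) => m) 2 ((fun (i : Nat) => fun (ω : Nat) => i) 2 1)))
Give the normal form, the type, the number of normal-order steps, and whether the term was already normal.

reduced normal form:
  refl Nat 3
type:
  Eq Nat 3 3
normal-order step count: 2
already normal: no
first redex: a beta-redex


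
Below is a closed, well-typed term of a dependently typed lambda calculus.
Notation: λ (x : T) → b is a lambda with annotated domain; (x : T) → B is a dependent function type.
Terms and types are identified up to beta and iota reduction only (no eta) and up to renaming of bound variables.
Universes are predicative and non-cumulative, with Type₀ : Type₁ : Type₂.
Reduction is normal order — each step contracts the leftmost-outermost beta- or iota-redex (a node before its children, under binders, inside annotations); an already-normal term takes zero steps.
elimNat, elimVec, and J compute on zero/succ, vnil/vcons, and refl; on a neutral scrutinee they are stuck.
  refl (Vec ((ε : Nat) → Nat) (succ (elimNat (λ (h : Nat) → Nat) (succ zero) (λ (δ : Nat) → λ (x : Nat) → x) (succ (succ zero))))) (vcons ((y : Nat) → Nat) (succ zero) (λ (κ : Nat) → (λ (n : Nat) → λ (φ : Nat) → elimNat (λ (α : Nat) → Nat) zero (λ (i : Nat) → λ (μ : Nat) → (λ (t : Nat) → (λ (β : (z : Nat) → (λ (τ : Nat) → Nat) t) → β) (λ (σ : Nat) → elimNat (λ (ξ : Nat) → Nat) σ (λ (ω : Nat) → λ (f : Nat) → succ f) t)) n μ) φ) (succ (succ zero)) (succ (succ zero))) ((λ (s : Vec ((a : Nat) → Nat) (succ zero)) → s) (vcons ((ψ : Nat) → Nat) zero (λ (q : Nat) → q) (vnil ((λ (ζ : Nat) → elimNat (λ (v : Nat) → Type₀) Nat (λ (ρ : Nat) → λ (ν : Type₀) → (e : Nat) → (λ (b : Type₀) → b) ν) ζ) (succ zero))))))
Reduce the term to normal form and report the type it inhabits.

reduced normal form:
  refl (Vec ((ε : Nat) → Nat) (succ (succ zero))) (vcons ((h : Nat) → Nat) (succ zero) (λ (δ : Nat) → succ (succ (succ (succ zero)))) (vcons ((x : Nat) → Nat) zero (λ (y : Nat) → y) (vnil ((κ : Nat) → Nat))))
type:
  Eq (Vec ((ε : Nat) → Nat) (succ (succ zero))) (vcons ((h : Nat) → Nat) (succ zero) (λ (δ : Nat) → succ (succ (succ (succ zero)))) (vcons ((x : Nat) → Nat) zero (λ (y : Nat) → y) (vnil ((κ : Nat) → Nat)))) (vcons ((n : Nat) → Nat) (succ zero) (λ (φ : Nat) → succ (succ (succ (succ zero)))) (vcons ((α : Nat) → Nat) zero (λ (i : Nat) → i) (vnil ((μ : Nat) → Nat))))
observation: the first redex contracted is an elimNat iota-redex; the normal form is reached in 43 normal-order steps.


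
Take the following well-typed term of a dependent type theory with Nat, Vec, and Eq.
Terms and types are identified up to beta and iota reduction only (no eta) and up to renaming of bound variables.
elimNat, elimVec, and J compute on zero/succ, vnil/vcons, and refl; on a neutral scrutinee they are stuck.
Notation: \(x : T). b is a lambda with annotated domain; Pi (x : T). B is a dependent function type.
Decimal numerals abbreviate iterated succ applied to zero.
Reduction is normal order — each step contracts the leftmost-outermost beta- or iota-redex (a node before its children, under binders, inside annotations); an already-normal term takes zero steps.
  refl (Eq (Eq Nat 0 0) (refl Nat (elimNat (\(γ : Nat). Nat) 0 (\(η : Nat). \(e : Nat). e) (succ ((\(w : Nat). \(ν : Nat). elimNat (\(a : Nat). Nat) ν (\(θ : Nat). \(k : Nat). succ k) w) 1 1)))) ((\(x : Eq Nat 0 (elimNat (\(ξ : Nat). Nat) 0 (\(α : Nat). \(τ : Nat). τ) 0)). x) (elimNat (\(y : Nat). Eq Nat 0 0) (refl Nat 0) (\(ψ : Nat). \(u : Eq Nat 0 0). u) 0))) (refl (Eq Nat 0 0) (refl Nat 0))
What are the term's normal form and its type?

reduced normal form:
  refl (Eq (Eq Nat 0 0) (refl Nat 0) (refl Nat 0)) (refl (Eq Nat 0 0) (refl Nat 0))
the term's type:
  Eq (Eq (Eq Nat 0 0) (refl Nat 0) (refl Nat 0)) (refl (Eq Nat 0 0) (refl Nat 0)) (refl (Eq Nat 0 0) (refl Nat 0))
observation: normalization takes exactly 18 steps under the normal-order strategy.


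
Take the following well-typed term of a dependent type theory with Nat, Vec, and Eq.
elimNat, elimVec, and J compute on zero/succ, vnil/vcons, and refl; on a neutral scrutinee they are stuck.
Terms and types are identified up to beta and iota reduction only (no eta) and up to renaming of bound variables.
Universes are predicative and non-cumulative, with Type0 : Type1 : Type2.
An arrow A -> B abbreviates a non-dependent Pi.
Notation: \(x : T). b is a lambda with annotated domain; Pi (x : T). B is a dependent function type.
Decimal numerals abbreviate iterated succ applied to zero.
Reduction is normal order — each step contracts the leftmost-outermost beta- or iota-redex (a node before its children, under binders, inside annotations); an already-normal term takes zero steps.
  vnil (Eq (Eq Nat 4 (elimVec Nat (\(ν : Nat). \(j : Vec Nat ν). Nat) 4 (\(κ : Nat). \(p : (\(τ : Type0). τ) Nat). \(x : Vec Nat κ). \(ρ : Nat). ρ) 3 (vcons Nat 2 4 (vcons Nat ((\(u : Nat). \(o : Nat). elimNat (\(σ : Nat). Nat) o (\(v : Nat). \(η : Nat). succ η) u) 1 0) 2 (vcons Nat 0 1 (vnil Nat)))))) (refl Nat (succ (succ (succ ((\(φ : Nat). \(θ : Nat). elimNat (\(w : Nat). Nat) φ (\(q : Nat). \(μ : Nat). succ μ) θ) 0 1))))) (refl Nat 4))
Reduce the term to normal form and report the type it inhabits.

reduced normal form:
  vnil (Eq (Eq Nat 4 4) (refl Nat 4) (refl Nat 4))
type:
  Vec (Eq (Eq Nat 4 4) (refl Nat 4) (refl Nat 4)) 0


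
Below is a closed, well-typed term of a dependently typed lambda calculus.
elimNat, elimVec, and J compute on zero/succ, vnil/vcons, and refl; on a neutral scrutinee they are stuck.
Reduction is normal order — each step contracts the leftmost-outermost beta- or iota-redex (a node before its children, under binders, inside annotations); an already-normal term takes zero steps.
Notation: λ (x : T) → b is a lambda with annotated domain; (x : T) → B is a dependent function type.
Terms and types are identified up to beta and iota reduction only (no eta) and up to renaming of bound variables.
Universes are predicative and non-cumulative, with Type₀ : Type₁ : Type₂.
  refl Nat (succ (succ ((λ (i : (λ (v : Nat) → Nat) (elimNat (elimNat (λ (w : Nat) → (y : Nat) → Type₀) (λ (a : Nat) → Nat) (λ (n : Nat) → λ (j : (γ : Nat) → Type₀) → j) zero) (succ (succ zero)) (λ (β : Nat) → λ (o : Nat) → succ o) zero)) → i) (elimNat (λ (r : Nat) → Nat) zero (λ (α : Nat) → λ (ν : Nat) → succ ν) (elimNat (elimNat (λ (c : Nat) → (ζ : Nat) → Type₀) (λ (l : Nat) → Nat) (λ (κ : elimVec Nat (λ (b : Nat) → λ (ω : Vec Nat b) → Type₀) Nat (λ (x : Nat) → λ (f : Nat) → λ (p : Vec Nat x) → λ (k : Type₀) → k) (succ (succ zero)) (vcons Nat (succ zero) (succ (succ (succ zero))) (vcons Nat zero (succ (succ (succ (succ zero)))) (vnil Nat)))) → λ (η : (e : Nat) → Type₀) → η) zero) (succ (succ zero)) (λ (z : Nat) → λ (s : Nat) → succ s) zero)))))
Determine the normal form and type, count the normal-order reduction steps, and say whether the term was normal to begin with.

normal form:
  refl Nat (succ (succ (succ (succ zero))))
the term's type:
  Eq Nat (succ (succ (succ (succ zero)))) (succ (succ (succ (succ zero))))
steps to reach normal form (normal order): 9
started in normal form: no
first redex: a beta-redex


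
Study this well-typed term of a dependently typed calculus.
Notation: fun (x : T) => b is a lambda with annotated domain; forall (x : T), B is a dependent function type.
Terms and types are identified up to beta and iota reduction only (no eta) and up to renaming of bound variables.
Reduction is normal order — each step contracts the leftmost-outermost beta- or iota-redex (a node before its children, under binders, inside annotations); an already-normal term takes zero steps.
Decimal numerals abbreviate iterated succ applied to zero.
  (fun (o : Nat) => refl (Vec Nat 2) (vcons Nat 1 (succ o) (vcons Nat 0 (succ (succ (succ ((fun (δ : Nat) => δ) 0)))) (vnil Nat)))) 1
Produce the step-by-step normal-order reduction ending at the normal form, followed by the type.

normal-order reduction:
  (fun (o : Nat) => refl (Vec Nat 2) (vcons Nat 1 (succ o) (vcons Nat 0 (succ (succ (succ ((fun (δ : Nat) => δ) 0)))) (vnil Nat)))) 1
  ~> refl (Vec Nat 2) (vcons Nat 1 2 (vcons Nat 0 (succ (succ (succ ((fun (o : Nat) => o) 0)))) (vnil Nat)))
  ~> refl (Vec Nat 2) (vcons Nat 1 2 (vcons Nat 0 3 (vnil Nat)))
inferred type:
  Eq (Vec Nat 2) (vcons Nat 1 2 (vcons Nat 0 3 (vnil Nat))) (vcons Nat 1 2 (vcons Nat 0 3 (vnil Nat)))


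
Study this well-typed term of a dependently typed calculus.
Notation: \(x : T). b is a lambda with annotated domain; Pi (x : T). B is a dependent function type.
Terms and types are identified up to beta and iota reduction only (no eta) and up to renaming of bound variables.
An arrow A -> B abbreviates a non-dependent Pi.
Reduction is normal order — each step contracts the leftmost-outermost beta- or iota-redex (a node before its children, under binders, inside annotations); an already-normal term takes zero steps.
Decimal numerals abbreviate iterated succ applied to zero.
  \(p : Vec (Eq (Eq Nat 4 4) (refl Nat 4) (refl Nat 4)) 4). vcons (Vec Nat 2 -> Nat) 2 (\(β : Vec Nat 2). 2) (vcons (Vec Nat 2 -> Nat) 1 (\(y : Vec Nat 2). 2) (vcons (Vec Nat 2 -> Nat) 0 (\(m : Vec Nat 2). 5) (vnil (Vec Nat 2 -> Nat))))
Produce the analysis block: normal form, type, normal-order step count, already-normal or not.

reduced normal form:
  \(p : Vec (Eq (Eq Nat 4 4) (refl Nat 4) (refl Nat 4)) 4). vcons (Vec Nat 2 -> Nat) 2 (\(β : Vec Nat 2). 2) (vcons (Vec Nat 2 -> Nat) 1 (\(y : Vec Nat 2). 2) (vcons (Vec Nat 2 -> Nat) 0 (\(m : Vec Nat 2). 5) (vnil (Vec Nat 2 -> Nat))))
the term's type:
  Vec (Eq (Eq Nat 4 4) (refl Nat 4) (refl Nat 4)) 4 -> Vec (Vec Nat 2 -> Nat) 3
steps to reach normal form (normal order): 0
already normal: yes


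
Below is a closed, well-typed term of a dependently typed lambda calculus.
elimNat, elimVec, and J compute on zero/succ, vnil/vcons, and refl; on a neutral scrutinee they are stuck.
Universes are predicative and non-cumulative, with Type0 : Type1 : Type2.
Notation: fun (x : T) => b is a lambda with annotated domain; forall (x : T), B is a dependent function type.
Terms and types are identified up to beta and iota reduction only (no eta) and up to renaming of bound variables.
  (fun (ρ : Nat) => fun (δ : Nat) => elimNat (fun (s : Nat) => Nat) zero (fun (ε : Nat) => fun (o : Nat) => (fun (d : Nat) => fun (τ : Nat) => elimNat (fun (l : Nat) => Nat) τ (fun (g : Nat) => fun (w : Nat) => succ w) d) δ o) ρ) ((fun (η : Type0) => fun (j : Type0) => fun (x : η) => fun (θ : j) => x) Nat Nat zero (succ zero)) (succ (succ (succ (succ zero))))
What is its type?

inferred type:
  Nat


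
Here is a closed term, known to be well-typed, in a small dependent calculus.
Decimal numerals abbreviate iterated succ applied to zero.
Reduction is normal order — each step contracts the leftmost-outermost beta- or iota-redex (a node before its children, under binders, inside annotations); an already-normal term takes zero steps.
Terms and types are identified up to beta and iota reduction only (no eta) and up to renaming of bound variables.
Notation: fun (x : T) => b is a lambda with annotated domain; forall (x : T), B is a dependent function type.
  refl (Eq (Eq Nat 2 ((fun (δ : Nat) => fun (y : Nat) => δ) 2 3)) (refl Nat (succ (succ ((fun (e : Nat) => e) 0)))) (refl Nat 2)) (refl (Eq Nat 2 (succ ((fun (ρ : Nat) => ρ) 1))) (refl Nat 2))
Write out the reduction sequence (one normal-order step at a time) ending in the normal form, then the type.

normal-order reduction:
  refl (Eq (Eq Nat 2 ((fun (δ : Nat) => fun (y : Nat) => δ) 2 3)) (refl Nat (succ (succ ((fun (e : Nat) => e) 0)))) (refl Nat 2)) (refl (Eq Nat 2 (succ ((fun (ρ : Nat) => ρ) 1))) (refl Nat 2))
  ~> refl (Eq (Eq Nat 2 ((fun (δ : Nat) => 2) 3)) (refl Nat (succ (succ ((fun (y : Nat) => y) 0)))) (refl Nat 2)) (refl (Eq Nat 2 (succ ((fun (e : Nat) => e) 1))) (refl Nat 2))
  ~> refl (Eq (Eq Nat 2 2) (refl Nat (succ (succ ((fun (δ : Nat) => δ) 0)))) (refl Nat 2)) (refl (Eq Nat 2 (succ ((fun (y : Nat) => y) 1))) (refl Nat 2))
  ~> refl (Eq (Eq Nat 2 2) (refl Nat 2) (refl Nat 2)) (refl (Eq Nat 2 (succ ((fun (δ : Nat) => δ) 1))) (refl Nat 2))
  ~> refl (Eq (Eq Nat 2 2) (refl Nat 2) (refl Nat 2)) (refl (Eq Nat 2 2) (refl Nat 2))
inferred type:
  Eq (Eq (Eq Nat 2 2) (refl Nat 2) (refl Nat 2)) (refl (Eq Nat 2 2) (refl Nat 2)) (refl (Eq Nat 2 2) (refl Nat 2))


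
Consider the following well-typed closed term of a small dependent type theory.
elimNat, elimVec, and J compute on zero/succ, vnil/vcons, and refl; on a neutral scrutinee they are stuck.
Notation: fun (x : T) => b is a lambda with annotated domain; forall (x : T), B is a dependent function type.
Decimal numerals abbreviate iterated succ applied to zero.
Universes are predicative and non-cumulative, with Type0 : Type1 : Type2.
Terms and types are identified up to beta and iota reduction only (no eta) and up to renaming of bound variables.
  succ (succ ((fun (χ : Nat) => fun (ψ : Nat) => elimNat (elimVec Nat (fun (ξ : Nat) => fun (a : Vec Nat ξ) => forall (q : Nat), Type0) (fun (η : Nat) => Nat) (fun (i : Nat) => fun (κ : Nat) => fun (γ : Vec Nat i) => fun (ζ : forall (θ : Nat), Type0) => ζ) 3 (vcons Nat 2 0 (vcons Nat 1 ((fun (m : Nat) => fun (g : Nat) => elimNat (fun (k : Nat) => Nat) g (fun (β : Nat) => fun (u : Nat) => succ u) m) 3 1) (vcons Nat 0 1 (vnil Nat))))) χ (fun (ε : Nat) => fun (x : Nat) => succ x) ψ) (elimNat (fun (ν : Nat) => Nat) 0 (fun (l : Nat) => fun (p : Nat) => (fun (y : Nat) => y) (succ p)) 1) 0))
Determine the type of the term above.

type:
  Nat


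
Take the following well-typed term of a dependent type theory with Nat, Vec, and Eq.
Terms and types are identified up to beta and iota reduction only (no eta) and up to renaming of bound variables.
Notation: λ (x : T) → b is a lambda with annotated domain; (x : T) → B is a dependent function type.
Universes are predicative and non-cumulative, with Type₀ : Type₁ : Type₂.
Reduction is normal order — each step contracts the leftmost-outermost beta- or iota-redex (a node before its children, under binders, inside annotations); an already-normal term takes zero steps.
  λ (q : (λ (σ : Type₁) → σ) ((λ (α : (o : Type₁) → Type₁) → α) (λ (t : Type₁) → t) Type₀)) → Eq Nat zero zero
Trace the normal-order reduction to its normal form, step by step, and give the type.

normal-order reduction:
  λ (q : (λ (σ : Type₁) → σ) ((λ (α : (o : Type₁) → Type₁) → α) (λ (t : Type₁) → t) Type₀)) → Eq Nat zero zero
  ~> λ (q : (λ (σ : (α : Type₁) → Type₁) → σ) (λ (o : Type₁) → o) Type₀) → Eq Nat zero zero
  ~> λ (q : (λ (σ : Type₁) → σ) Type₀) → Eq Nat zero zero
  ~> λ (q : Type₀) → Eq Nat zero zero
inferred type:
  (q : Type₀) → Type₀
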